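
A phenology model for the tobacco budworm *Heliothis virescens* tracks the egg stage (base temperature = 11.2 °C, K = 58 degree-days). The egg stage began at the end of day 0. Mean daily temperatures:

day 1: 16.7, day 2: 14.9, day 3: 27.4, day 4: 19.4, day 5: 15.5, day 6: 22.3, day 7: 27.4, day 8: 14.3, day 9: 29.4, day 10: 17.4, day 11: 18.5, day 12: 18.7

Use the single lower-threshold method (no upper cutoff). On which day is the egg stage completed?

Daily DD above 11.2 °C: 5.5, 3.7, 16.2, 8.2, 4.3, 11.1, 16.2, 3.1, 18.2, 6.2, 7.3, 7.5.
Cumulative: 5.5, 9.2, 25.4, 33.6, 37.9, 49.0, 65.2, 68.3, 86.5, 92.7, 100.0, 107.5.
The total first reaches 58 DD on day 7.

day 7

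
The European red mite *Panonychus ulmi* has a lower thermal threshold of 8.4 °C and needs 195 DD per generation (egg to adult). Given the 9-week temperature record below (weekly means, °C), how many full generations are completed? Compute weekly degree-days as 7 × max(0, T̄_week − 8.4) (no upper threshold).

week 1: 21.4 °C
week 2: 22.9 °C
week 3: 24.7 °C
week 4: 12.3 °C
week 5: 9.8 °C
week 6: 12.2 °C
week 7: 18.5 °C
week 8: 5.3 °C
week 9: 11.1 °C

2 generations

Weekly DD (7 × max(0, T̄ − 8.4)): 91.0, 101.5, 114.1, 27.3, 9.8, 26.6, 70.7, 0.0, 18.9.
Season total = 459.9 DD.
Complete generations = ⌊459.9 / 195⌋ = 2.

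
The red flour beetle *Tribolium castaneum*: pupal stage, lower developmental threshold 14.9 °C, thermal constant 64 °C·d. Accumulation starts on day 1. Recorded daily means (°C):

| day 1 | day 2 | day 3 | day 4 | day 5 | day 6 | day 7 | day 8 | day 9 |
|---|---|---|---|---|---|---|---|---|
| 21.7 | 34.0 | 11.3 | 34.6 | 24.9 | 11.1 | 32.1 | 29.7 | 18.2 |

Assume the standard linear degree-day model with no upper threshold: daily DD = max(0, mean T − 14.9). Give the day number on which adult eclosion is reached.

Daily DD above 14.9 °C: 6.8, 19.1, 0.0, 19.7, 10.0, 0.0, 17.2, 14.8, 3.3.
Cumulative: 6.8, 25.9, 25.9, 45.6, 55.6, 55.6, 72.8, 87.6, 90.9.
The total first reaches 64 DD on day 7.

day 7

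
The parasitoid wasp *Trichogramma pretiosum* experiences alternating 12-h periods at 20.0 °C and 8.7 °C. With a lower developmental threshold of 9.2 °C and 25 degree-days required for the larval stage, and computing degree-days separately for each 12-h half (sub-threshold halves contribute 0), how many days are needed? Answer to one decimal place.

4.6 days

Day half: max(0, 20.0 − 9.2) × 0.5 = 10.8 × 0.5 = 5.40 DD.
Night half: max(0, 8.7 − 9.2) × 0.5 = 0.0 × 0.5 = 0.00 DD.
Per 24 h: 5.40 DD/day.
Duration = 25 / 5.40 = 4.630 ≈ 4.6 days.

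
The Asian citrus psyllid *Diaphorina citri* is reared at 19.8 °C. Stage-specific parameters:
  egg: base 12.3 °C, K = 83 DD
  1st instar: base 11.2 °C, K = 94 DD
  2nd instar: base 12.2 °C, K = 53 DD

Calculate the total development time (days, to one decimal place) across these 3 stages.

egg: 83 / (19.8 − 12.3) = 83 / 7.5 = 11.067 d.
1st instar: 94 / (19.8 − 11.2) = 94 / 8.6 = 10.930 d.
2nd instar: 53 / (19.8 − 12.2) = 53 / 7.6 = 6.974 d.
Sum = 28.971 ≈ 29.0 days.

29.0 days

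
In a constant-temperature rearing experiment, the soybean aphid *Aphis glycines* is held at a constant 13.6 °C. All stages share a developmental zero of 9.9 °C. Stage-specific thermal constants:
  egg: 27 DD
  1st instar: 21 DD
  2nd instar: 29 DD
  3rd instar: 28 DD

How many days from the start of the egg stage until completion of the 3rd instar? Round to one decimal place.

28.4 days

Daily accumulation at 13.6 °C = 13.6 − 9.9 = 3.7 DD/day.
Total K = 27 + 21 + 29 + 28 = 105 DD.
Total duration = 105 / 3.7 = 28.378 ≈ 28.4 days.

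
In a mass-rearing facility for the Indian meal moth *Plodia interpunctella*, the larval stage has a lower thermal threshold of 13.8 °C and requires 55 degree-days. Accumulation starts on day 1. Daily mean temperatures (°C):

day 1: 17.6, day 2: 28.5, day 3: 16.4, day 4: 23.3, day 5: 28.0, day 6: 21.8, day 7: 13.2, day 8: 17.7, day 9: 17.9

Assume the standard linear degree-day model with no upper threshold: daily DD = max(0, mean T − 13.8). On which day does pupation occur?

day 8

Daily DD above 13.8 °C: 3.8, 14.7, 2.6, 9.5, 14.2, 8.0, 0.0, 3.9, 4.1.
Cumulative: 3.8, 18.5, 21.1, 30.6, 44.8, 52.8, 52.8, 56.7, 60.8.
The total first reaches 55 DD on day 8.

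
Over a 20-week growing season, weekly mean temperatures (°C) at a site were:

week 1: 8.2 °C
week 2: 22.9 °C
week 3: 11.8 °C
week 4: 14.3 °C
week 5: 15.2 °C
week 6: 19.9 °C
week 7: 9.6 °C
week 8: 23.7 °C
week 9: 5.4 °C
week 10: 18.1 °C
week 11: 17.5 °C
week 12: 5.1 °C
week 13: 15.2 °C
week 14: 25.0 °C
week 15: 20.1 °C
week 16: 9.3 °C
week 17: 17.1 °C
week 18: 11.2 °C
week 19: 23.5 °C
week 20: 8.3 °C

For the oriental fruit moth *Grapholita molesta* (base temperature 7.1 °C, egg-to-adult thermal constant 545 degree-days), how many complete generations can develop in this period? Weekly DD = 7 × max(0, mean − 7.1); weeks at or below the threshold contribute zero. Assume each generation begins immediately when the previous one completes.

2 generations

Weekly DD (7 × max(0, T̄ − 7.1)): 7.7, 110.6, 32.9, 50.4, 56.7, 89.6, 17.5, 116.2, 0.0, 77.0, 72.8, 0.0, 56.7, 125.3, 91.0, 15.4, 70.0, 28.7, 114.8, 8.4.
Season total = 1141.7 DD.
Complete generations = ⌊1141.7 / 545⌋ = 2.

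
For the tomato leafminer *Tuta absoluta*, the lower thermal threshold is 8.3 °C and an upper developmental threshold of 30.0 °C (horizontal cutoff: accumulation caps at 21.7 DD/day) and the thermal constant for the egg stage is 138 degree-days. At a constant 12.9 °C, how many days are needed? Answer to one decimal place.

30.0 days

Daily accumulation = 12.9 − 8.3 = 4.6 DD/day.
Duration = 138 / 4.6 = 30.000 ≈ 30.0 days.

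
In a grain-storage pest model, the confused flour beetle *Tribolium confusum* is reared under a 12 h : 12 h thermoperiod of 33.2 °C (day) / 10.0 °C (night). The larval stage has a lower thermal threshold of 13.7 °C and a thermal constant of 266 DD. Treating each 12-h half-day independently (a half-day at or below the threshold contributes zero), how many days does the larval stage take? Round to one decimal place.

27.3 days

Day half: max(0, 33.2 − 13.7) × 0.5 = 19.5 × 0.5 = 9.75 DD.
Night half: max(0, 10.0 − 13.7) × 0.5 = 0.0 × 0.5 = 0.00 DD.
Per 24 h: 9.75 DD/day.
Duration = 266 / 9.75 = 27.282 ≈ 27.3 days.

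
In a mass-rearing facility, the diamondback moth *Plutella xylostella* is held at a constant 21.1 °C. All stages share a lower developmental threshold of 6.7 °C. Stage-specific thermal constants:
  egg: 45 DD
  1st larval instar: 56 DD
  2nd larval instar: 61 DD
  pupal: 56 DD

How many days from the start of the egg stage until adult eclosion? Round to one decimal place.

Daily accumulation at 21.1 °C = 21.1 − 6.7 = 14.4 DD/day.
Total K = 45 + 56 + 61 + 56 = 218 DD.
Total duration = 218 / 14.4 = 15.139 ≈ 15.1 days.

15.1 days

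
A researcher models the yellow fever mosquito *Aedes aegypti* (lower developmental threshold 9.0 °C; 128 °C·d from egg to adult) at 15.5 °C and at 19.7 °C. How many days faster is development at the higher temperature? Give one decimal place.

At 15.5 °C: 128 / (15.5 − 9.0) = 128 / 6.5 = 19.692 d.
At 19.7 °C: 128 / (19.7 − 9.0) = 128 / 10.7 = 11.963 d.
Difference = |19.692 − 11.963| = 7.730 ≈ 7.7 days.

7.7 days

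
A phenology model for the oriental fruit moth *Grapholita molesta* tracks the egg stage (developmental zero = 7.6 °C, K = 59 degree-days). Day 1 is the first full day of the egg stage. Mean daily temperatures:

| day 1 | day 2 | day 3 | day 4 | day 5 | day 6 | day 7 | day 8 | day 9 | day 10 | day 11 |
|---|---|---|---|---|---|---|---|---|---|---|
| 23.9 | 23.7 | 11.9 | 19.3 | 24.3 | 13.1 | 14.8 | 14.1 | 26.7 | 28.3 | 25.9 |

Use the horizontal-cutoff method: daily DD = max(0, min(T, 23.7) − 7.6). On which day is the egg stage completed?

day 5

Daily DD above 7.6 °C (capped at 16.1): 16.1, 16.1, 4.3, 11.7, 16.1, 5.5, 7.2, 6.5, 16.1, 16.1, 16.1.
Cumulative: 16.1, 32.2, 36.5, 48.2, 64.3, 69.8, 77.0, 83.5, 99.6, 115.7, 131.8.
The total first reaches 59 DD on day 5.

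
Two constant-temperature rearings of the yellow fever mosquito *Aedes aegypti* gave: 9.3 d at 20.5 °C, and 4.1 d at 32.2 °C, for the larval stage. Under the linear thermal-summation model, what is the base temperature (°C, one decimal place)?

11.3 °C

Under the model K = D·(T − T_b), so D₁·(T₁ − T_b) = D₂·(T₂ − T_b).
9.3·(20.5 − T_b) = 4.1·(32.2 − T_b)
T_b = (9.3·20.5 − 4.1·32.2) / (9.3 − 4.1) = 58.63 / 5.2 = 11.275 °C ≈ 11.3 °C.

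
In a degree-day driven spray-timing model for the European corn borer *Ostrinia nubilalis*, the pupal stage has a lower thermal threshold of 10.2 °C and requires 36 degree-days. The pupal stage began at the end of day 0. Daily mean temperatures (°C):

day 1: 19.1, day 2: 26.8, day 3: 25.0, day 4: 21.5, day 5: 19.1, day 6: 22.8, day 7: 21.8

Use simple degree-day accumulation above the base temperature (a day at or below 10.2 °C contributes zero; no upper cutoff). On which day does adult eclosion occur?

Daily DD above 10.2 °C: 8.9, 16.6, 14.8, 11.3, 8.9, 12.6, 11.6.
Cumulative: 8.9, 25.5, 40.3, 51.6, 60.5, 73.1, 84.7.
The total first reaches 36 DD on day 3.

day 3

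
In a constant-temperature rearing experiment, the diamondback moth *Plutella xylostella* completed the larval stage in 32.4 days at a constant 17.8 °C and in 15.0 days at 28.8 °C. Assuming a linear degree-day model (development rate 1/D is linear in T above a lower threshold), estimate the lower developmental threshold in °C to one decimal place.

8.3 °C

Linear rate model ⇒ the product D·(T − T_b) is constant across temperatures.
32.4·(17.8 − T_b) = 15.0·(28.8 − T_b)
T_b = (32.4·17.8 − 15.0·28.8) / (32.4 − 15.0) = 144.72 / 17.4 = 8.317 °C ≈ 8.3 °C.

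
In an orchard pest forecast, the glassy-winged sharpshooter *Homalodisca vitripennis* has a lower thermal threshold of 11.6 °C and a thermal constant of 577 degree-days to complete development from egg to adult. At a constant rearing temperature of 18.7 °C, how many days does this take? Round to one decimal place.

81.3 days

Daily accumulation = 18.7 − 11.6 = 7.1 DD/day.
Duration = 577 / 7.1 = 81.268 ≈ 81.3 days.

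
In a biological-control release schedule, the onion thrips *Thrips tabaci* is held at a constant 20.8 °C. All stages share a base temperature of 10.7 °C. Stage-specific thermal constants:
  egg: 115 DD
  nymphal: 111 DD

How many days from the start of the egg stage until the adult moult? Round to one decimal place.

22.4 days

Daily accumulation at 20.8 °C = 20.8 − 10.7 = 10.1 DD/day.
Total K = 115 + 111 = 226 DD.
Total duration = 226 / 10.1 = 22.376 ≈ 22.4 days.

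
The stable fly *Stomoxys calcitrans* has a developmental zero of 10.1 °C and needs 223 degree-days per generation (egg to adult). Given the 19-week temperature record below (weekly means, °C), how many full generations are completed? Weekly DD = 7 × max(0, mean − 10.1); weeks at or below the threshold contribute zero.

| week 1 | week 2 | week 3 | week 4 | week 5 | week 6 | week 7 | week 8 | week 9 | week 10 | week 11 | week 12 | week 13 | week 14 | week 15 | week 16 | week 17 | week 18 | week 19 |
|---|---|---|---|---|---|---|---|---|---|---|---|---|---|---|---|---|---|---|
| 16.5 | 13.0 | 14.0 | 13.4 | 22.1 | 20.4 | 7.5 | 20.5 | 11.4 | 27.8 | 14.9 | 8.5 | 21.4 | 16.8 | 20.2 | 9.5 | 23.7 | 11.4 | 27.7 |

4 generations

Weekly DD (7 × max(0, T̄ − 10.1)): 44.8, 20.3, 27.3, 23.1, 84.0, 72.1, 0.0, 72.8, 9.1, 123.9, 33.6, 0.0, 79.1, 46.9, 70.7, 0.0, 95.2, 9.1, 123.2.
Season total = 935.2 DD.
Complete generations = ⌊935.2 / 223⌋ = 4.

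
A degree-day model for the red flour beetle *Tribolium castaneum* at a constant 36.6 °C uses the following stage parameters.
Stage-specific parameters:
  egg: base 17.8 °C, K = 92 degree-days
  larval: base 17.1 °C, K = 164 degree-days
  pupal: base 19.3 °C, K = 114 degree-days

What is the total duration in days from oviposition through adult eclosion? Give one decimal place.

19.9 days

egg: 92 / (36.6 − 17.8) = 92 / 18.8 = 4.894 d.
larval: 164 / (36.6 − 17.1) = 164 / 19.5 = 8.410 d.
pupal: 114 / (36.6 − 19.3) = 114 / 17.3 = 6.590 d.
Sum = 19.893 ≈ 19.9 days.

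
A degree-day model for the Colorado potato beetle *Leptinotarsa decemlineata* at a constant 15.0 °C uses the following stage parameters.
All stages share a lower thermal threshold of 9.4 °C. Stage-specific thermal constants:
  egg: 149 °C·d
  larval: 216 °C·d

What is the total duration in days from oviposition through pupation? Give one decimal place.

Daily accumulation at 15.0 °C = 15.0 − 9.4 = 5.6 DD/day.
Total K = 149 + 216 = 365 DD.
Total duration = 365 / 5.6 = 65.179 ≈ 65.2 days.

65.2 days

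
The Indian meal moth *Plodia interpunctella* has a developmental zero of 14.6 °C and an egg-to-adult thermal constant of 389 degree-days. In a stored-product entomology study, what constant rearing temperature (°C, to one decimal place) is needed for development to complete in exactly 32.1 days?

Required daily accumulation = 389 / 32.1 = 12.118 DD/day.
T = T_base + 12.118 = 14.6 + 12.118 = 26.718 ≈ 26.7 °C.

26.7 °C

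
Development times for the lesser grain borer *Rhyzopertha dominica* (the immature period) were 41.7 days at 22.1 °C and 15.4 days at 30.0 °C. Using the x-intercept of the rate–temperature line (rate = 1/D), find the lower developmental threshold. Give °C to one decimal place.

Linear rate model ⇒ the product D·(T − T_b) is constant across temperatures.
41.7·(22.1 − T_b) = 15.4·(30.0 − T_b)
T_b = (41.7·22.1 − 15.4·30.0) / (41.7 − 15.4) = 459.57 / 26.3 = 17.474 °C ≈ 17.5 °C.

17.5 °C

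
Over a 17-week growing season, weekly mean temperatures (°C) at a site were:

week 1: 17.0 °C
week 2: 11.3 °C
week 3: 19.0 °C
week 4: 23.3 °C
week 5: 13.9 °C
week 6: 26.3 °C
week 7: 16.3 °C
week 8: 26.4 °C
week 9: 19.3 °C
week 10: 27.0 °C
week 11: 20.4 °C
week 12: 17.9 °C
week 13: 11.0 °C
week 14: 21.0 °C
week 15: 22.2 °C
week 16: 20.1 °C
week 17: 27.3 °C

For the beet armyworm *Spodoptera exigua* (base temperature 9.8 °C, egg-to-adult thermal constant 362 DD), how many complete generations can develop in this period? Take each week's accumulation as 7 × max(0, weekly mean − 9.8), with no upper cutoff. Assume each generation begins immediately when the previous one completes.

3 generations

Weekly DD (7 × max(0, T̄ − 9.8)): 50.4, 10.5, 64.4, 94.5, 28.7, 115.5, 45.5, 116.2, 66.5, 120.4, 74.2, 56.7, 8.4, 78.4, 86.8, 72.1, 122.5.
Season total = 1211.7 DD.
Complete generations = ⌊1211.7 / 362⌋ = 3.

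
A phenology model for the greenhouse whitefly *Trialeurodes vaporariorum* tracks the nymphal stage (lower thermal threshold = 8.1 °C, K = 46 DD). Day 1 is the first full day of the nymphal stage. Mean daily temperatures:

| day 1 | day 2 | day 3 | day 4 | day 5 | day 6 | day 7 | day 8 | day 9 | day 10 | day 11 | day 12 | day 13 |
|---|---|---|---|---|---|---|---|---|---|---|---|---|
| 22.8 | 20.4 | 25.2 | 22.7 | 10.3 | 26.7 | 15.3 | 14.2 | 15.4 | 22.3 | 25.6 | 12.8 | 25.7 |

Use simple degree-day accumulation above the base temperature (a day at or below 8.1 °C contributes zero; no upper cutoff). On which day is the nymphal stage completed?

Daily DD above 8.1 °C: 14.7, 12.3, 17.1, 14.6, 2.2, 18.6, 7.2, 6.1, 7.3, 14.2, 17.5, 4.7, 17.6.
Cumulative: 14.7, 27.0, 44.1, 58.7, 60.9, 79.5, 86.7, 92.8, 100.1, 114.3, 131.8, 136.5, 154.1.
The total first reaches 46 DD on day 4.

day 4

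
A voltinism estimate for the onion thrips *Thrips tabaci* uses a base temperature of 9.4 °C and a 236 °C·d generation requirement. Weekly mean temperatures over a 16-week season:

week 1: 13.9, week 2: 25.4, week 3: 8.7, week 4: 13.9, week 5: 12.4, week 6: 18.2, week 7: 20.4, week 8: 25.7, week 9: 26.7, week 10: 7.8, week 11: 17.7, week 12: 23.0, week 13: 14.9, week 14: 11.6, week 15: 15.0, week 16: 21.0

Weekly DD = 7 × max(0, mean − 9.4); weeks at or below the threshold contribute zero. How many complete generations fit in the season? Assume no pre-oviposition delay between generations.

3 generations

Weekly DD (7 × max(0, T̄ − 9.4)): 31.5, 112.0, 0.0, 31.5, 21.0, 61.6, 77.0, 114.1, 121.1, 0.0, 58.1, 95.2, 38.5, 15.4, 39.2, 81.2.
Season total = 897.4 DD.
Complete generations = ⌊897.4 / 236⌋ = 3.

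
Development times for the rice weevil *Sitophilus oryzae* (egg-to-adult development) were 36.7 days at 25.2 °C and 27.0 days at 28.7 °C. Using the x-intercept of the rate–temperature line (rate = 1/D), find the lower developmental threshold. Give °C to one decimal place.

15.5 °C

Linear rate model ⇒ the product D·(T − T_b) is constant across temperatures.
36.7·(25.2 − T_b) = 27.0·(28.7 − T_b)
T_b = (36.7·25.2 − 27.0·28.7) / (36.7 − 27.0) = 149.94 / 9.7 = 15.458 °C ≈ 15.5 °C.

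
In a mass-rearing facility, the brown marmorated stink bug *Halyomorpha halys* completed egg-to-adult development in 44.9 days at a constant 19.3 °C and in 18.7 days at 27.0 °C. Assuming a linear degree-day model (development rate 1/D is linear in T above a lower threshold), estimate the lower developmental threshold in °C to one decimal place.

13.8 °C

Under the model K = D·(T − T_b), so D₁·(T₁ − T_b) = D₂·(T₂ − T_b).
44.9·(19.3 − T_b) = 18.7·(27.0 − T_b)
T_b = (44.9·19.3 − 18.7·27.0) / (44.9 − 18.7) = 361.67 / 26.2 = 13.804 °C ≈ 13.8 °C.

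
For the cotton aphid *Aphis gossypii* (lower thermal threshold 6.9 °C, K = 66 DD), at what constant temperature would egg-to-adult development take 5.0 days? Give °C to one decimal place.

20.1 °C

Required daily accumulation = 66 / 5.0 = 13.200 DD/day.
T = T_base + 13.200 = 6.9 + 13.200 = 20.100 ≈ 20.1 °C.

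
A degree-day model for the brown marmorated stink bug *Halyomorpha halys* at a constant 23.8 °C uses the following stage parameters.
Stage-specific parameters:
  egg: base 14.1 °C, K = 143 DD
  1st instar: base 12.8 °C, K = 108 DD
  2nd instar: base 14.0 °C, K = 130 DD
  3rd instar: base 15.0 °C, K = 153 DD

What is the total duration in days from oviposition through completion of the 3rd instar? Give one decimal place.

55.2 days

egg: 143 / (23.8 − 14.1) = 143 / 9.7 = 14.742 d.
1st instar: 108 / (23.8 − 12.8) = 108 / 11.0 = 9.818 d.
2nd instar: 130 / (23.8 − 14.0) = 130 / 9.8 = 13.265 d.
3rd instar: 153 / (23.8 − 15.0) = 153 / 8.8 = 17.386 d.
Sum = 55.212 ≈ 55.2 days.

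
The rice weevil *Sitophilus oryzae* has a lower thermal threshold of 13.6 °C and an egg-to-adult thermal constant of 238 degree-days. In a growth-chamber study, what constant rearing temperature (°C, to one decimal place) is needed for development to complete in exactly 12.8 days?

32.2 °C

Required daily accumulation = 238 / 12.8 = 18.594 DD/day.
T = T_base + 18.594 = 13.6 + 18.594 = 32.194 ≈ 32.2 °C.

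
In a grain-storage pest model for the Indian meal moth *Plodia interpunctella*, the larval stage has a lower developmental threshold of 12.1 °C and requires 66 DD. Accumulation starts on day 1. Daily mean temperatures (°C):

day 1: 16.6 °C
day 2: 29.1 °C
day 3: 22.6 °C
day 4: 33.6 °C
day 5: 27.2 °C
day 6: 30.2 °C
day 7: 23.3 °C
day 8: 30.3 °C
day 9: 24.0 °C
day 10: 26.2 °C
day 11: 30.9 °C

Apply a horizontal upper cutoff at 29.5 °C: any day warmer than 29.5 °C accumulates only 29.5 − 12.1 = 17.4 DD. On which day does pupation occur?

day 6

Daily DD above 12.1 °C (capped at 17.4): 4.5, 17.0, 10.5, 17.4, 15.1, 17.4, 11.2, 17.4, 11.9, 14.1, 17.4.
Cumulative: 4.5, 21.5, 32.0, 49.4, 64.5, 81.9, 93.1, 110.5, 122.4, 136.5, 153.9.
The total first reaches 66 DD on day 6.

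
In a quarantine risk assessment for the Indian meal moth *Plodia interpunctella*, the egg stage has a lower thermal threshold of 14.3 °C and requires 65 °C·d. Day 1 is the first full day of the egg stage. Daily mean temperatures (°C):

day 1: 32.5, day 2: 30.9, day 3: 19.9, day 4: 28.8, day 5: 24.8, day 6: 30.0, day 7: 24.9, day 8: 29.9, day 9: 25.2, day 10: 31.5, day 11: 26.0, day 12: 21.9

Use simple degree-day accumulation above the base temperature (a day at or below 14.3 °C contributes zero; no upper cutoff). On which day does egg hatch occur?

Daily DD above 14.3 °C: 18.2, 16.6, 5.6, 14.5, 10.5, 15.7, 10.6, 15.6, 10.9, 17.2, 11.7, 7.6.
Cumulative: 18.2, 34.8, 40.4, 54.9, 65.4, 81.1, 91.7, 107.3, 118.2, 135.4, 147.1, 154.7.
The total first reaches 65 DD on day 5.

day 5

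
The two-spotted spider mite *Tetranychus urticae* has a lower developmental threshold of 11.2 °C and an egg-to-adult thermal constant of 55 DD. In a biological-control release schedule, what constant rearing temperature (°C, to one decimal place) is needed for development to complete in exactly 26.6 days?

13.3 °C

Required daily accumulation = 55 / 26.6 = 2.068 DD/day.
T = T_base + 2.068 = 11.2 + 2.068 = 13.268 ≈ 13.3 °C.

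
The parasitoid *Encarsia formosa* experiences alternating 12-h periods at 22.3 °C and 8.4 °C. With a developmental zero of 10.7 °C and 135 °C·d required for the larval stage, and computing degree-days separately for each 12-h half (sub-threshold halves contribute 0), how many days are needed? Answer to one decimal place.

Day half: max(0, 22.3 − 10.7) × 0.5 = 11.6 × 0.5 = 5.80 DD.
Night half: max(0, 8.4 − 10.7) × 0.5 = 0.0 × 0.5 = 0.00 DD.
Per 24 h: 5.80 DD/day.
Duration = 135 / 5.80 = 23.276 ≈ 23.3 days.

23.3 days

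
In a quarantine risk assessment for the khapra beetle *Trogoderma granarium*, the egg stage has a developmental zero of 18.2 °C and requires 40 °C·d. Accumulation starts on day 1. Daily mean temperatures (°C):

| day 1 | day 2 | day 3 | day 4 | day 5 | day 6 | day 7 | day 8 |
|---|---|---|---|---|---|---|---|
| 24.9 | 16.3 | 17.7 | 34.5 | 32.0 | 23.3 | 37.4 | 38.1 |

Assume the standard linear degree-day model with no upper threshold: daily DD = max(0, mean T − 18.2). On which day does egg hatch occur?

Daily DD above 18.2 °C: 6.7, 0.0, 0.0, 16.3, 13.8, 5.1, 19.2, 19.9.
Cumulative: 6.7, 6.7, 6.7, 23.0, 36.8, 41.9, 61.1, 81.0.
The total first reaches 40 DD on day 6.

day 6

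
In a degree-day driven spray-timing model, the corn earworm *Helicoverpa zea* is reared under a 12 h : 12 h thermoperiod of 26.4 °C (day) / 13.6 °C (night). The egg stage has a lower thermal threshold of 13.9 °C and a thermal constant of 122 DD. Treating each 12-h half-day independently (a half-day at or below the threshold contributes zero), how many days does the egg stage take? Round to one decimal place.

19.5 days

Day half: max(0, 26.4 − 13.9) × 0.5 = 12.5 × 0.5 = 6.25 DD.
Night half: max(0, 13.6 − 13.9) × 0.5 = 0.0 × 0.5 = 0.00 DD.
Per 24 h: 6.25 DD/day.
Duration = 122 / 6.25 = 19.520 ≈ 19.5 days.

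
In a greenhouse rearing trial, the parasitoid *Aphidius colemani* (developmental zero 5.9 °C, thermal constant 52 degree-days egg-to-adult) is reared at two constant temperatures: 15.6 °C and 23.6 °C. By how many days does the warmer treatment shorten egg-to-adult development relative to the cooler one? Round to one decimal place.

2.4 days

At 15.6 °C: 52 / (15.6 − 5.9) = 52 / 9.7 = 5.361 d.
At 23.6 °C: 52 / (23.6 − 5.9) = 52 / 17.7 = 2.938 d.
Difference = |5.361 − 2.938| = 2.423 ≈ 2.4 days.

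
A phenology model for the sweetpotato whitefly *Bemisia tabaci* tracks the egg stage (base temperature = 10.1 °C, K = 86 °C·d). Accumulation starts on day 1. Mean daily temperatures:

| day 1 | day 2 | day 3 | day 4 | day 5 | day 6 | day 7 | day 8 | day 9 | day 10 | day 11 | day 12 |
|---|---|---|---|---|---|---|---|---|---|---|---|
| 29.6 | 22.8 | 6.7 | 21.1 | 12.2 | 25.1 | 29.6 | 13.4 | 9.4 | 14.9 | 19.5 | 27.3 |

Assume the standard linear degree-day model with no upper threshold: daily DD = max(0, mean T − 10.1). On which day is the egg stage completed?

Daily DD above 10.1 °C: 19.5, 12.7, 0.0, 11.0, 2.1, 15.0, 19.5, 3.3, 0.0, 4.8, 9.4, 17.2.
Cumulative: 19.5, 32.2, 32.2, 43.2, 45.3, 60.3, 79.8, 83.1, 83.1, 87.9, 97.3, 114.5.
The total first reaches 86 DD on day 10.

day 10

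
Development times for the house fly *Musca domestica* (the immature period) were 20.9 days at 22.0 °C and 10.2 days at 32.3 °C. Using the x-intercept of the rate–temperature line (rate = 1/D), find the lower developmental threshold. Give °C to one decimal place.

Under the model K = D·(T − T_b), so D₁·(T₁ − T_b) = D₂·(T₂ − T_b).
20.9·(22.0 − T_b) = 10.2·(32.3 − T_b)
T_b = (20.9·22.0 − 10.2·32.3) / (20.9 − 10.2) = 130.34 / 10.7 = 12.181 °C ≈ 12.2 °C.

12.2 °C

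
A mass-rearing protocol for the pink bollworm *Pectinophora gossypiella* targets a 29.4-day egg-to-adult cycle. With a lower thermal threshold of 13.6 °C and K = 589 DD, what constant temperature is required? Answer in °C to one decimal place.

Required daily accumulation = 589 / 29.4 = 20.034 DD/day.
T = T_base + 20.034 = 13.6 + 20.034 = 33.634 ≈ 33.6 °C.

33.6 °C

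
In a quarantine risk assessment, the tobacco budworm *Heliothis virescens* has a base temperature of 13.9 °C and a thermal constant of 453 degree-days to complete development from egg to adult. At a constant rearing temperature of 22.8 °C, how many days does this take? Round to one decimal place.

50.9 days

Daily accumulation = 22.8 − 13.9 = 8.9 DD/day.
Duration = 453 / 8.9 = 50.899 ≈ 50.9 days.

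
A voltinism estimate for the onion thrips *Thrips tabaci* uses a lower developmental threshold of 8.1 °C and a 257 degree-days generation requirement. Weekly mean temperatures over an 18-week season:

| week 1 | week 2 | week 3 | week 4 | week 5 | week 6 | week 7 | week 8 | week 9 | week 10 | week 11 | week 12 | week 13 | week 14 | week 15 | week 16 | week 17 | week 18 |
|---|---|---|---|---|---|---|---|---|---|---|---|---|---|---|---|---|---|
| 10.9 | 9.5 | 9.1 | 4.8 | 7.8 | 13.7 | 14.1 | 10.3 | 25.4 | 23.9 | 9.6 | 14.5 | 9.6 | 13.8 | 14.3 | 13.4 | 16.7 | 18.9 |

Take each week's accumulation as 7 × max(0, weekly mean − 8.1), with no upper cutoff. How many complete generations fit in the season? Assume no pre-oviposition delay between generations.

Weekly DD (7 × max(0, T̄ − 8.1)): 19.6, 9.8, 7.0, 0.0, 0.0, 39.2, 42.0, 15.4, 121.1, 110.6, 10.5, 44.8, 10.5, 39.9, 43.4, 37.1, 60.2, 75.6.
Season total = 686.7 DD.
Complete generations = ⌊686.7 / 257⌋ = 2.

2 generations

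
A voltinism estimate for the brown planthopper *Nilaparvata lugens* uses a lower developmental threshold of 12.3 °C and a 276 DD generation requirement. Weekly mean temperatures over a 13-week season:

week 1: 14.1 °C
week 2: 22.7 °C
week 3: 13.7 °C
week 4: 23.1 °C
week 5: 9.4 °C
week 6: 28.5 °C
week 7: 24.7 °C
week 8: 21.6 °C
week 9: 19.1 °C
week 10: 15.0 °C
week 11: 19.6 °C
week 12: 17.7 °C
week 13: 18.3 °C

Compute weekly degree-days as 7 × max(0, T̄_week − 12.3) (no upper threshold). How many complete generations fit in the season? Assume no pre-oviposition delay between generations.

Weekly DD (7 × max(0, T̄ − 12.3)): 12.6, 72.8, 9.8, 75.6, 0.0, 113.4, 86.8, 65.1, 47.6, 18.9, 51.1, 37.8, 42.0.
Season total = 633.5 DD.
Complete generations = ⌊633.5 / 276⌋ = 2.

2 generations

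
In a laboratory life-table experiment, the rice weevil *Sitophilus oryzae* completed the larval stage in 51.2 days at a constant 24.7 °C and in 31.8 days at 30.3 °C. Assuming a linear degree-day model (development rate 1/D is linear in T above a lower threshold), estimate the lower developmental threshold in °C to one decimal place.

15.5 °C

Equal thermal constants: D₁(T₁ − T_b) = D₂(T₂ − T_b).
51.2·(24.7 − T_b) = 31.8·(30.3 − T_b)
T_b = (51.2·24.7 − 31.8·30.3) / (51.2 − 31.8) = 301.10 / 19.4 = 15.521 °C ≈ 15.5 °C.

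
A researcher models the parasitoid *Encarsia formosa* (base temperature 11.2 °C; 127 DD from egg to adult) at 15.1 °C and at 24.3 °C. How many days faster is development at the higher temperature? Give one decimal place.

At 15.1 °C: 127 / (15.1 − 11.2) = 127 / 3.9 = 32.564 d.
At 24.3 °C: 127 / (24.3 − 11.2) = 127 / 13.1 = 9.695 d.
Difference = |32.564 − 9.695| = 22.869 ≈ 22.9 days.

22.9 days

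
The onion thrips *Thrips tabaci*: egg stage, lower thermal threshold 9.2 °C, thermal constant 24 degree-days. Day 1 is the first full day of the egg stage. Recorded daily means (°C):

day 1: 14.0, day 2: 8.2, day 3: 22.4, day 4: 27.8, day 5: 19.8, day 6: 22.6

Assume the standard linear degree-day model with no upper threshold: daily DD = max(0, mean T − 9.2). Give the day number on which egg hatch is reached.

day 4

Daily DD above 9.2 °C: 4.8, 0.0, 13.2, 18.6, 10.6, 13.4.
Cumulative: 4.8, 4.8, 18.0, 36.6, 47.2, 60.6.
The total first reaches 24 DD on day 4.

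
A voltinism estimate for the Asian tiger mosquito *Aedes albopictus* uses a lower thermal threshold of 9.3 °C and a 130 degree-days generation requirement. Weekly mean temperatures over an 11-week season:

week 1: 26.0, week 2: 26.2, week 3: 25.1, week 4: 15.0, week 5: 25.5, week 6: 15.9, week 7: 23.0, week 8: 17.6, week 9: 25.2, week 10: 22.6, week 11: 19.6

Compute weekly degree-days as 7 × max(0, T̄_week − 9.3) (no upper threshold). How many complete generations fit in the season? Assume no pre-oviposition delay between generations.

7 generations

Weekly DD (7 × max(0, T̄ − 9.3)): 116.9, 118.3, 110.6, 39.9, 113.4, 46.2, 95.9, 58.1, 111.3, 93.1, 72.1.
Season total = 975.8 DD.
Complete generations = ⌊975.8 / 130⌋ = 7.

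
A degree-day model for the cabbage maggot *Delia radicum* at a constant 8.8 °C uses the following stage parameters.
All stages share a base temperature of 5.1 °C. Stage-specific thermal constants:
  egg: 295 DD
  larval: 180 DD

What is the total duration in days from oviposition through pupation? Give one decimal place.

128.4 days

Daily accumulation at 8.8 °C = 8.8 − 5.1 = 3.7 DD/day.
Total K = 295 + 180 = 475 DD.
Total duration = 475 / 3.7 = 128.378 ≈ 128.4 days.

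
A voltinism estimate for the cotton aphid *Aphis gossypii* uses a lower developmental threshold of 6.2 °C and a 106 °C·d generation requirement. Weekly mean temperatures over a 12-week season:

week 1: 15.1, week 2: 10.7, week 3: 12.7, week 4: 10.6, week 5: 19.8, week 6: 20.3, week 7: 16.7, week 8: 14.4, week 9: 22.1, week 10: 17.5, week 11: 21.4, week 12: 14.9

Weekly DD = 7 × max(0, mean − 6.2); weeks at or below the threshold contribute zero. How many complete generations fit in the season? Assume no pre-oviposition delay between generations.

8 generations

Weekly DD (7 × max(0, T̄ − 6.2)): 62.3, 31.5, 45.5, 30.8, 95.2, 98.7, 73.5, 57.4, 111.3, 79.1, 106.4, 60.9.
Season total = 852.6 DD.
Complete generations = ⌊852.6 / 106⌋ = 8.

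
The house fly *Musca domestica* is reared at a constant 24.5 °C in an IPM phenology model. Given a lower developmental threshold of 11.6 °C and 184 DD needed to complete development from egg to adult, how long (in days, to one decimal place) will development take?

Daily accumulation = 24.5 − 11.6 = 12.9 DD/day.
Duration = 184 / 12.9 = 14.264 ≈ 14.3 days.

14.3 days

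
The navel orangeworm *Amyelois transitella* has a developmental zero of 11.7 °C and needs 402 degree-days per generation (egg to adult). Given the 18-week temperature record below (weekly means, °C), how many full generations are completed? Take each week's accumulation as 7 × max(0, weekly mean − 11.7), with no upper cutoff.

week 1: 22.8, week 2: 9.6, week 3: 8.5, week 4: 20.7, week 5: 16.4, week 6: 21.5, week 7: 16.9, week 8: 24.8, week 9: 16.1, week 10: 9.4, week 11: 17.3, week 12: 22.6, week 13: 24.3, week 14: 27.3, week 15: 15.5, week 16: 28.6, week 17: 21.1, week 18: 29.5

2 generations

Weekly DD (7 × max(0, T̄ − 11.7)): 77.7, 0.0, 0.0, 63.0, 32.9, 68.6, 36.4, 91.7, 30.8, 0.0, 39.2, 76.3, 88.2, 109.2, 26.6, 118.3, 65.8, 124.6.
Season total = 1049.3 DD.
Complete generations = ⌊1049.3 / 402⌋ = 2.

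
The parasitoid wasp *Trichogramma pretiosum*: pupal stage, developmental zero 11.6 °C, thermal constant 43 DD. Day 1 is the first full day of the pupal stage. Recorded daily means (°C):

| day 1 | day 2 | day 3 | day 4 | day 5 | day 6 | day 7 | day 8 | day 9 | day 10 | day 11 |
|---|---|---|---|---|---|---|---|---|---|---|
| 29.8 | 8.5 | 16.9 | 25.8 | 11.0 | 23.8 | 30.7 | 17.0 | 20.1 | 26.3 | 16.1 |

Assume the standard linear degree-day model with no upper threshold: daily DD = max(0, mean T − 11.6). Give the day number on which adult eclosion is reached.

day 6

Daily DD above 11.6 °C: 18.2, 0.0, 5.3, 14.2, 0.0, 12.2, 19.1, 5.4, 8.5, 14.7, 4.5.
Cumulative: 18.2, 18.2, 23.5, 37.7, 37.7, 49.9, 69.0, 74.4, 82.9, 97.6, 102.1.
The total first reaches 43 DD on day 6.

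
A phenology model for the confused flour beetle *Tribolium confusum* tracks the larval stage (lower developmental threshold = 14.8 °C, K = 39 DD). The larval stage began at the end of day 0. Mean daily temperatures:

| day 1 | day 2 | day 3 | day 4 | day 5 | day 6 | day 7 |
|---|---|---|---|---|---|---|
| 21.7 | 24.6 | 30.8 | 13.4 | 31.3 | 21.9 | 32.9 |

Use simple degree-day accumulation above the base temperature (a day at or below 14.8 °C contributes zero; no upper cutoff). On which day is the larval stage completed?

Daily DD above 14.8 °C: 6.9, 9.8, 16.0, 0.0, 16.5, 7.1, 18.1.
Cumulative: 6.9, 16.7, 32.7, 32.7, 49.2, 56.3, 74.4.
The total first reaches 39 DD on day 5.

day 5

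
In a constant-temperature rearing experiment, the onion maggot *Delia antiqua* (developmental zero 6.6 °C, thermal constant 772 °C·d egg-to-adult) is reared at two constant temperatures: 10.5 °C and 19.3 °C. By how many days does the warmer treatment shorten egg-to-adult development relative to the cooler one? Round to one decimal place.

137.2 days

At 10.5 °C: 772 / (10.5 − 6.6) = 772 / 3.9 = 197.949 d.
At 19.3 °C: 772 / (19.3 − 6.6) = 772 / 12.7 = 60.787 d.
Difference = |197.949 − 60.787| = 137.161 ≈ 137.2 days.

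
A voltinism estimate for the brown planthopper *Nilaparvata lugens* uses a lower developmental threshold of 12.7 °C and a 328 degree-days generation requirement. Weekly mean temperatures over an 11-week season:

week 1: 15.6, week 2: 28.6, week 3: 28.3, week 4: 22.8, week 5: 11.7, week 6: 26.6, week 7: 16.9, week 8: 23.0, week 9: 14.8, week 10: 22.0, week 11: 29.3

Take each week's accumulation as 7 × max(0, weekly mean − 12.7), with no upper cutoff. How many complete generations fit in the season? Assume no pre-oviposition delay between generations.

Weekly DD (7 × max(0, T̄ − 12.7)): 20.3, 111.3, 109.2, 70.7, 0.0, 97.3, 29.4, 72.1, 14.7, 65.1, 116.2.
Season total = 706.3 DD.
Complete generations = ⌊706.3 / 328⌋ = 2.

2 generations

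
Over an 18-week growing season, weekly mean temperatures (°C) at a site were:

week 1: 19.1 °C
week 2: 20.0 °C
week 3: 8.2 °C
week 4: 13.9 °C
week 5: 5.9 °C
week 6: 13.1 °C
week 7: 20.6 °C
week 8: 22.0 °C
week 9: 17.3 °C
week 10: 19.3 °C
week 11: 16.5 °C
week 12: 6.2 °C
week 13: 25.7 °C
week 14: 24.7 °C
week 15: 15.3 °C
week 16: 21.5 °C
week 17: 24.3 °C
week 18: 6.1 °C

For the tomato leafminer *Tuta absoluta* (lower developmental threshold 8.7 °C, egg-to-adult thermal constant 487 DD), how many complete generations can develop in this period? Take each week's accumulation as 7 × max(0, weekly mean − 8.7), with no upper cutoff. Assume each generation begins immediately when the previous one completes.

Weekly DD (7 × max(0, T̄ − 8.7)): 72.8, 79.1, 0.0, 36.4, 0.0, 30.8, 83.3, 93.1, 60.2, 74.2, 54.6, 0.0, 119.0, 112.0, 46.2, 89.6, 109.2, 0.0.
Season total = 1060.5 DD.
Complete generations = ⌊1060.5 / 487⌋ = 2.

2 generations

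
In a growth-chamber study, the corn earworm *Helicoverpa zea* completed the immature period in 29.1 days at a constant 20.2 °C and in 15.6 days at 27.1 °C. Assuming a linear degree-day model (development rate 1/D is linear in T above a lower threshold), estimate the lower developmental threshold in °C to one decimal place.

Equal thermal constants: D₁(T₁ − T_b) = D₂(T₂ − T_b).
29.1·(20.2 − T_b) = 15.6·(27.1 − T_b)
T_b = (29.1·20.2 − 15.6·27.1) / (29.1 − 15.6) = 165.06 / 13.5 = 12.227 °C ≈ 12.2 °C.

12.2 °C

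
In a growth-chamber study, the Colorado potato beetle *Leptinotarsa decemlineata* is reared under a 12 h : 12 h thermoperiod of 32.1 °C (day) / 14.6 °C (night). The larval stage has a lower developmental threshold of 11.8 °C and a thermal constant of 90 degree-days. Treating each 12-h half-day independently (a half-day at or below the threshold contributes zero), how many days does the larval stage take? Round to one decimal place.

Day half: max(0, 32.1 − 11.8) × 0.5 = 20.3 × 0.5 = 10.15 DD.
Night half: max(0, 14.6 − 11.8) × 0.5 = 2.8 × 0.5 = 1.40 DD.
Per 24 h: 11.55 DD/day.
Duration = 90 / 11.55 = 7.792 ≈ 7.8 days.

7.8 days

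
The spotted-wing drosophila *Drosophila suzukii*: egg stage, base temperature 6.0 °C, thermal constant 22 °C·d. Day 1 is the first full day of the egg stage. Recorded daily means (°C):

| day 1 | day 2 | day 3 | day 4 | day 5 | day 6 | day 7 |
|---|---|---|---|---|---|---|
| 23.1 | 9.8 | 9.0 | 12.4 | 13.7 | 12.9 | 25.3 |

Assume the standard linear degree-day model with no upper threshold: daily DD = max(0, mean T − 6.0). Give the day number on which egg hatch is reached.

Daily DD above 6.0 °C: 17.1, 3.8, 3.0, 6.4, 7.7, 6.9, 19.3.
Cumulative: 17.1, 20.9, 23.9, 30.3, 38.0, 44.9, 64.2.
The total first reaches 22 DD on day 3.

day 3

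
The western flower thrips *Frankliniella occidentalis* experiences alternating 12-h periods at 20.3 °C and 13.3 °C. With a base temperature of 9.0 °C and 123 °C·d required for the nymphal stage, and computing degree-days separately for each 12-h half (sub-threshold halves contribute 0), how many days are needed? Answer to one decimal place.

15.8 days

Day half: max(0, 20.3 − 9.0) × 0.5 = 11.3 × 0.5 = 5.65 DD.
Night half: max(0, 13.3 − 9.0) × 0.5 = 4.3 × 0.5 = 2.15 DD.
Per 24 h: 7.80 DD/day.
Duration = 123 / 7.80 = 15.769 ≈ 15.8 days.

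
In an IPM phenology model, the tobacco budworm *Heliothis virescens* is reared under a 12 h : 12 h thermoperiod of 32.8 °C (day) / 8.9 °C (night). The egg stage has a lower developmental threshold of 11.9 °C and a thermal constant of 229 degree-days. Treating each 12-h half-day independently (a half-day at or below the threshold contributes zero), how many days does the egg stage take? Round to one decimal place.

21.9 days

Day half: max(0, 32.8 − 11.9) × 0.5 = 20.9 × 0.5 = 10.45 DD.
Night half: max(0, 8.9 − 11.9) × 0.5 = 0.0 × 0.5 = 0.00 DD.
Per 24 h: 10.45 DD/day.
Duration = 229 / 10.45 = 21.914 ≈ 21.9 days.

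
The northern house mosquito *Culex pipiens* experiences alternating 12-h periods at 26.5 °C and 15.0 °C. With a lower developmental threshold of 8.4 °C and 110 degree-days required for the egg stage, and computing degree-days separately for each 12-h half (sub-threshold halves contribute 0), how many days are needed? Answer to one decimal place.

Day half: max(0, 26.5 − 8.4) × 0.5 = 18.1 × 0.5 = 9.05 DD.
Night half: max(0, 15.0 − 8.4) × 0.5 = 6.6 × 0.5 = 3.30 DD.
Per 24 h: 12.35 DD/day.
Duration = 110 / 12.35 = 8.907 ≈ 8.9 days.

8.9 days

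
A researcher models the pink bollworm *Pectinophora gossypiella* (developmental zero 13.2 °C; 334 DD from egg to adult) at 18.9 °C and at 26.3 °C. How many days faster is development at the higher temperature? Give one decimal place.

33.1 days

At 18.9 °C: 334 / (18.9 − 13.2) = 334 / 5.7 = 58.596 d.
At 26.3 °C: 334 / (26.3 − 13.2) = 334 / 13.1 = 25.496 d.
Difference = |58.596 − 25.496| = 33.100 ≈ 33.1 days.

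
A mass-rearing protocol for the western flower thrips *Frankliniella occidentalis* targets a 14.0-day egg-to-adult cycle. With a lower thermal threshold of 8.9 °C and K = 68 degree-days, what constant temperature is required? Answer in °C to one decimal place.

13.8 °C

Required daily accumulation = 68 / 14.0 = 4.857 DD/day.
T = T_base + 4.857 = 8.9 + 4.857 = 13.757 ≈ 13.8 °C.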